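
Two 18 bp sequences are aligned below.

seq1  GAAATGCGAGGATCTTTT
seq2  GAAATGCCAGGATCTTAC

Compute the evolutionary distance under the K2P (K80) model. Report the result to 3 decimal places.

0.188

Of 18 sites, 1 differences are transitions and 2 are transversions, so P = 1/18 ≈ 0.055556 and Q = 2/18 ≈ 0.111111.
Under the Kimura two-parameter model, d = −½ ln(1 − 2P − Q) − ¼ ln(1 − 2Q).
1 − 2P − Q = 0.777777, giving −½ ln(0.777777) = 0.125658.
1 − 2Q = 0.777778, giving −¼ ln(0.777778) = 0.062829.
d = 0.125658 + 0.062829 = 0.188487.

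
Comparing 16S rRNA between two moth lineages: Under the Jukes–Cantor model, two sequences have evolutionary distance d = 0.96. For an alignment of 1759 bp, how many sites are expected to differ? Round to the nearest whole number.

Invert JC69: p = (3/4)(1 − e^(−4d/3)) = 0.75 × (1 − e^(-1.28)) = 0.75 × (1 − 0.278037) = 0.541472.
Expected differing sites = pL ≈ 0.541472 × 1759 = 952.449248 ≈ 952.

952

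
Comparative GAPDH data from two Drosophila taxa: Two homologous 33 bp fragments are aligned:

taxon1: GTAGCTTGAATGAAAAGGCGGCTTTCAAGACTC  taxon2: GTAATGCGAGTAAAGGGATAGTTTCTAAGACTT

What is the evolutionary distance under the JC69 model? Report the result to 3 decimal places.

The sequences differ at 15 of 33 sites, so p = 15/33 ≈ 0.454545.
d = −(3/4) ln(1 − 4p/3) = −0.75 ln(1 − 0.60606) = −0.75 ln(0.39394)
  = −0.75 × (-0.931557) = 0.698668 substitutions/site.

0.699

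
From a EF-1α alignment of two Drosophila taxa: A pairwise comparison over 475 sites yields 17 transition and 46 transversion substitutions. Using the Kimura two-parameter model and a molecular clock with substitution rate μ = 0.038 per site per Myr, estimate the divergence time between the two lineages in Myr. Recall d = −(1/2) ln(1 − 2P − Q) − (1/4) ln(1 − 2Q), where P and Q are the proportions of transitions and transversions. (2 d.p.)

P = 17/475 ≈ 0.035789 and Q = 46/475 ≈ 0.096842.
Under the Kimura two-parameter model, d = −½ ln(1 − 2P − Q) − ¼ ln(1 − 2Q).
1 − 2P − Q = 0.83158, giving −½ ln(0.83158) = 0.092214.
1 − 2Q = 0.806316, giving −¼ ln(0.806316) = 0.053820.
d = 0.092214 + 0.053820 = 0.146034.
Under a molecular clock d = 2μt, so t = d/(2μ) = 0.146034 / (2 × 0.038) = 1.92 Myr.

1.92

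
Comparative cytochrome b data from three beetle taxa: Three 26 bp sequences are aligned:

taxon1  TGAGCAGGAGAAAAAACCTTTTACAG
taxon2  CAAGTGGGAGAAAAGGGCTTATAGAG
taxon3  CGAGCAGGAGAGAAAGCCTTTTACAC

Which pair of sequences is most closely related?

taxon1–taxon2: 9/26 differ, p = 0.346, d = 0.464.
taxon1–taxon3: 4/26 differ, p = 0.154, d = 0.172.
taxon2–taxon3: 9/26 differ, p = 0.346, d = 0.464.
The smallest distance is between taxon1 and taxon3.

taxon1 and taxon3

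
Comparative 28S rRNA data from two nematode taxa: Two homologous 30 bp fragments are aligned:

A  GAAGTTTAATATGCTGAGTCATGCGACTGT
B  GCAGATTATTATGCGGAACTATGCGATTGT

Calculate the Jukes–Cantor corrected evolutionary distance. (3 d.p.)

The sequences differ at 8 of 30 sites (2, 5, 9, 15, 18, 19, 20, 27), so p = 8/30 ≈ 0.266667.
d = −(3/4) ln(1 − 4p/3) = −0.75 ln(1 − 0.355556) = −0.75 ln(0.644444)
  = −0.75 × (-0.439367) = 0.329525 substitutions/site.

0.330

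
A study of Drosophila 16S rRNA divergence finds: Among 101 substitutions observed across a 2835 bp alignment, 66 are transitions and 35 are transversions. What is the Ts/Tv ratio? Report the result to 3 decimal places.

1.886

R = 66/35 = 1.885714… ≈ 1.886 (to 3 d.p.).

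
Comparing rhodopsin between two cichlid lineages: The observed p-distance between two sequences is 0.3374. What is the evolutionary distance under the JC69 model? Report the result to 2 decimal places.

d = −(3/4) ln(1 − 4p/3) = −0.75 ln(1 − 0.449867) = −0.75 ln(0.550133)
  = −0.75 × (-0.597595) = 0.448196 substitutions/site.

0.45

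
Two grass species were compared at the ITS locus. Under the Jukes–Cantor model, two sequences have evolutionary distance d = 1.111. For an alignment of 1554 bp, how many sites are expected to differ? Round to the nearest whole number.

Invert JC69: p = (3/4)(1 − e^(−4d/3)) = 0.75 × (1 − e^(-1.481333)) = 0.75 × (1 − 0.227334) = 0.579500.
Expected differing sites = pL ≈ 0.579500 × 1554 = 900.543 ≈ 901.

901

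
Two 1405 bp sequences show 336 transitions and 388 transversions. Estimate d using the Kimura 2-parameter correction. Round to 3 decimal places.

0.903

P = 336/1405 ≈ 0.239146 and Q = 388/1405 ≈ 0.276157.
Under the Kimura two-parameter model, d = −½ ln(1 − 2P − Q) − ¼ ln(1 − 2Q).
1 − 2P − Q = 0.245551, giving −½ ln(0.245551) = 0.702125.
1 − 2Q = 0.447686, giving −¼ ln(0.447686) = 0.200916.
d = 0.702125 + 0.200916 = 0.903041.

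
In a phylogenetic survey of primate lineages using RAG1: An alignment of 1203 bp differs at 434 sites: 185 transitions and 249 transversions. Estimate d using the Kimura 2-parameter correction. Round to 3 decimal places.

P = 185/1203 ≈ 0.153782 and Q = 249/1203 ≈ 0.206983.
Under the Kimura two-parameter model, d = −½ ln(1 − 2P − Q) − ¼ ln(1 − 2Q).
1 − 2P − Q = 0.485453, giving −½ ln(0.485453) = 0.361336.
1 − 2Q = 0.586034, giving −¼ ln(0.586034) = 0.133594.
d = 0.361336 + 0.133594 = 0.494930.

0.495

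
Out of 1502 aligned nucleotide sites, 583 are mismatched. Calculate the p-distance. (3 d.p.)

p = 583/1502 = 0.388149… ≈ 0.388 (to 3 d.p.).

0.388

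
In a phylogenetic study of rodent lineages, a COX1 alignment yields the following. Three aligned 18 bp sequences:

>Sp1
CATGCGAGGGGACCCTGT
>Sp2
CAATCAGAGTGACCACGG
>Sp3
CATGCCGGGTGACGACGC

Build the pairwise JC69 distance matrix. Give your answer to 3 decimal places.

Sp1–Sp2: 9/18 sites differ → p = 0.5, d = −0.75 ln(1 − 0.666667) = 0.823960 ≈ 0.824.
Sp1–Sp3: 7/18 sites differ → p ≈ 0.388889, d = −0.75 ln(1 − 0.518519) = 0.548166 ≈ 0.548.
Sp2–Sp3: 6/18 sites differ → p ≈ 0.333333, d = −0.75 ln(1 − 0.444444) = 0.440839 ≈ 0.441.

d(Sp1,Sp2) = 0.824, d(Sp1,Sp3) = 0.548, d(Sp2,Sp3) = 0.441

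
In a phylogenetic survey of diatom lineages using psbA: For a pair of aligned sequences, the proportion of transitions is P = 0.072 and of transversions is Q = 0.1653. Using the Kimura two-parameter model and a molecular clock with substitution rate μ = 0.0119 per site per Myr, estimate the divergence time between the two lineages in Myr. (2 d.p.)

Under the Kimura two-parameter model, d = −½ ln(1 − 2P − Q) − ¼ ln(1 − 2Q).
1 − 2P − Q = 0.6907, giving −½ ln(0.6907) = 0.185025.
1 − 2Q = 0.6694, giving −¼ ln(0.6694) = 0.100343.
d = 0.185025 + 0.100343 = 0.285368.
Under a molecular clock d = 2μt, so t = d/(2μ) = 0.285368 / (2 × 0.0119) = 11.99 Myr.

11.99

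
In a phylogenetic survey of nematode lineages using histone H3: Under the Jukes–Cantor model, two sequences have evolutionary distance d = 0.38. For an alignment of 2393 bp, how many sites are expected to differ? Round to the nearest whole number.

Invert JC69: p = (3/4)(1 − e^(−4d/3)) = 0.75 × (1 − e^(-0.506667)) = 0.75 × (1 − 0.602500) = 0.298125.
Expected differing sites = pL ≈ 0.298125 × 2393 = 713.413125 ≈ 713.

713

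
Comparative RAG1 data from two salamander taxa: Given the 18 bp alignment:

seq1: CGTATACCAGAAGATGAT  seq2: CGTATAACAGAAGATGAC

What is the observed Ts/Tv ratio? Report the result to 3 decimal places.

1.000

Transitions are A↔G and C↔T; transversions are all other mismatches.
Transitions: 1. Transversions: 1.
R = 1/1 = 1.000.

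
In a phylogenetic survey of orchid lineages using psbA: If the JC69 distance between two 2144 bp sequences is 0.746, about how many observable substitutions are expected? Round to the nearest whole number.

1013

Invert JC69: p = (3/4)(1 − e^(−4d/3)) = 0.75 × (1 − e^(-0.994667)) = 0.75 × (1 − 0.369847) = 0.472615.
Expected differing sites = pL ≈ 0.472615 × 2144 = 1013.28656 ≈ 1013.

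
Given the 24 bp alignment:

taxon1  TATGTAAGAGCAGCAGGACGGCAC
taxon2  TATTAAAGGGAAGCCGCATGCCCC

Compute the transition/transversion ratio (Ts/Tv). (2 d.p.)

0.29

Transitions are A↔G and C↔T; transversions are all other mismatches.
Transitions: 2. Transversions: 7.
R = 2/7 = 0.285714… ≈ 0.29 (to 2 d.p.).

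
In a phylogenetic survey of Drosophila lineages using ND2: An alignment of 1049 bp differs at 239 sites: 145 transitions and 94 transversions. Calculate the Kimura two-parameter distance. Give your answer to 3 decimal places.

P = 145/1049 ≈ 0.138227 and Q = 94/1049 ≈ 0.089609.
Under the Kimura two-parameter model, d = −½ ln(1 − 2P − Q) − ¼ ln(1 − 2Q).
1 − 2P − Q = 0.633937, giving −½ ln(0.633937) = 0.227903.
1 − 2Q = 0.820782, giving −¼ ln(0.820782) = 0.049374.
d = 0.227903 + 0.049374 = 0.277277.

0.277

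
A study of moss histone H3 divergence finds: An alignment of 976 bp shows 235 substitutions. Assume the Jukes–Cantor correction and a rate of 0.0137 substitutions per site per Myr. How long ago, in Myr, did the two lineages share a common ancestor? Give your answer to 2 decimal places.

p = 235/976 ≈ 0.240779.
d = −(3/4) ln(1 − 4p/3) = −0.75 ln(1 − 0.321039) = −0.75 ln(0.678961)
  = −0.75 × (-0.387192) = 0.290394 substitutions/site.
Under a molecular clock d = 2μt, so t = d/(2μ) = 0.290394 / (2 × 0.0137) = 10.60 Myr.

10.60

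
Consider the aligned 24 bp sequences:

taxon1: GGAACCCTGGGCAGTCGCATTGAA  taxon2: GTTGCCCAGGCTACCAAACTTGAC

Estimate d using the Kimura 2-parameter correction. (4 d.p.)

0.9626

Of 24 sites, 4 differences are transitions and 9 are transversions, so P = 4/24 ≈ 0.166667 and Q = 9/24 = 0.375.
Under the Kimura two-parameter model, d = −½ ln(1 − 2P − Q) − ¼ ln(1 − 2Q).
1 − 2P − Q = 0.291666, giving −½ ln(0.291666) = 0.616073.
1 − 2Q = 0.25, giving −¼ ln(0.25) = 0.346574.
d = 0.616073 + 0.346574 = 0.962647.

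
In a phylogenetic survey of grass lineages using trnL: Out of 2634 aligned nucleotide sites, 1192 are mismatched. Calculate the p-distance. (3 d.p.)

0.453

p = 1192/2634 = 0.452543… ≈ 0.453 (to 3 d.p.).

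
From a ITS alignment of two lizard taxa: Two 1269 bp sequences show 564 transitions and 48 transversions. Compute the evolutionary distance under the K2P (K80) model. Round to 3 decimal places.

1.326

P = 564/1269 ≈ 0.444444 and Q = 48/1269 ≈ 0.037825.
Under the Kimura two-parameter model, d = −½ ln(1 − 2P − Q) − ¼ ln(1 − 2Q).
1 − 2P − Q = 0.073287, giving −½ ln(0.073287) = 1.306686.
1 − 2Q = 0.92435, giving −¼ ln(0.92435) = 0.019666.
d = 1.306686 + 0.019666 = 1.326352.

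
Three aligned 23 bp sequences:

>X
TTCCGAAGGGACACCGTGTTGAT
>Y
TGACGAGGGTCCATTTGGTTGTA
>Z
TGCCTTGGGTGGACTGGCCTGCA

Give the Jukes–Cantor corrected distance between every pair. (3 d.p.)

d(X,Y) = 0.761, d(X,Z) = 1.051, d(Y,Z) = 0.650

X–Y: 11/23 sites differ → p ≈ 0.478261, d = −0.75 ln(1 − 0.637681) = 0.761423 ≈ 0.761.
X–Z: 13/23 sites differ → p ≈ 0.565217, d = −0.75 ln(1 − 0.753623) = 1.050669 ≈ 1.051.
Y–Z: 10/23 sites differ → p ≈ 0.434783, d = −0.75 ln(1 − 0.579711) = 0.650110 ≈ 0.650.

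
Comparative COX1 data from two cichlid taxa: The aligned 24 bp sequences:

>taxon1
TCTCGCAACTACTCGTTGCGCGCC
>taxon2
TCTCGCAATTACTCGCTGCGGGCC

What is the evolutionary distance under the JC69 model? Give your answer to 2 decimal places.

The sequences differ at 3 of 24 sites (9, 16, 21), so p = 3/24 = 0.125.
d = −(3/4) ln(1 − 4p/3) = −0.75 ln(1 − 0.166667) = −0.75 ln(0.833333)
  = −0.75 × (-0.182322) = 0.136742 substitutions/site.

0.14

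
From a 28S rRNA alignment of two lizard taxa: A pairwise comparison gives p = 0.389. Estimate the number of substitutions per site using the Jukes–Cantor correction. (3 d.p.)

d = −(3/4) ln(1 − 4p/3) = −0.75 ln(1 − 0.518667) = −0.75 ln(0.481333)
  = −0.75 × (-0.731196) = 0.548397 substitutions/site.

0.548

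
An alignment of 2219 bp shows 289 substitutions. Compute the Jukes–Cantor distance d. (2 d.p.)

0.14

p = 289/2219 ≈ 0.130239.
d = −(3/4) ln(1 − 4p/3) = −0.75 ln(1 − 0.173652) = −0.75 ln(0.826348)
  = −0.75 × (-0.190739) = 0.143054 substitutions/site.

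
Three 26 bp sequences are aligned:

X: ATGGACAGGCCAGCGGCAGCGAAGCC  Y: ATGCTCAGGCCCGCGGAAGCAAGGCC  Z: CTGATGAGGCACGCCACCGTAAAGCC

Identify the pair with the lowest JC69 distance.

X–Y: 6/26 differ, p = 0.231, d = 0.276.
X–Z: 11/26 differ, p = 0.423, d = 0.623.
Y–Z: 10/26 differ, p = 0.385, d = 0.539.
The smallest distance is between X and Y.

X and Y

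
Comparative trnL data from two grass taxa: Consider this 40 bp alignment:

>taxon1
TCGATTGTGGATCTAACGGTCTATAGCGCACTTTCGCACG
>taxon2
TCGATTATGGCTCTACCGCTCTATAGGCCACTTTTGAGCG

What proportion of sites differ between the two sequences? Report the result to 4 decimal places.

0.2250

The sequences differ at 9 of 40 positions (sites 7, 11, 16, 19, 27, 28, 35, 37, 38).
p = 9/40 = 0.2250.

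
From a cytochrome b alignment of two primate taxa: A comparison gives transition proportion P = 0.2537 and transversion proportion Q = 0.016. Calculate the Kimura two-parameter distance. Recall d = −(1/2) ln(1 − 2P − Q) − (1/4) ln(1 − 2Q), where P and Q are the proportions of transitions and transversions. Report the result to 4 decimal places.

0.3787

Under the Kimura two-parameter model, d = −½ ln(1 − 2P − Q) − ¼ ln(1 − 2Q).
1 − 2P − Q = 0.4766, giving −½ ln(0.4766) = 0.370539.
1 − 2Q = 0.968, giving −¼ ln(0.968) = 0.008131.
d = 0.370539 + 0.008131 = 0.378670.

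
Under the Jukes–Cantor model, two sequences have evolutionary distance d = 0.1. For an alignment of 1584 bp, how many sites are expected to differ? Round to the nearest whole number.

Invert JC69: p = (3/4)(1 − e^(−4d/3)) = 0.75 × (1 − e^(-0.133333)) = 0.75 × (1 − 0.875174) = 0.093620.
Expected differing sites = pL ≈ 0.093620 × 1584 = 148.29408 ≈ 148.

148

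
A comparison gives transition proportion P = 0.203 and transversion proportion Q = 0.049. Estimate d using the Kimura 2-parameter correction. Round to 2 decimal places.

0.33

Under the Kimura two-parameter model, d = −½ ln(1 − 2P − Q) − ¼ ln(1 − 2Q).
1 − 2P − Q = 0.545, giving −½ ln(0.545) = 0.303485.
1 − 2Q = 0.902, giving −¼ ln(0.902) = 0.025785.
d = 0.303485 + 0.025785 = 0.329270.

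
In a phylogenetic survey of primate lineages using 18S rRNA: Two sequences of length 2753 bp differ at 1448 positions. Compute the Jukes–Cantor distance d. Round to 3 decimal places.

0.906

p = 1448/2753 ≈ 0.525972.
d = −(3/4) ln(1 − 4p/3) = −0.75 ln(1 − 0.701296) = −0.75 ln(0.298704)
  = −0.75 × (-1.208302) = 0.906227 substitutions/site.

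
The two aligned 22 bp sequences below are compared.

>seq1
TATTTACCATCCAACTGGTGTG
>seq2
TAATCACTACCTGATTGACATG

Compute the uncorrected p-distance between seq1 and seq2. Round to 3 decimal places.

The sequences differ at 10 of 22 positions (sites 3, 5, 8, 10, 12, 13, 15, 18, 19, 20).
p = 10/22 = 0.454545… ≈ 0.455 (to 3 d.p.).

0.455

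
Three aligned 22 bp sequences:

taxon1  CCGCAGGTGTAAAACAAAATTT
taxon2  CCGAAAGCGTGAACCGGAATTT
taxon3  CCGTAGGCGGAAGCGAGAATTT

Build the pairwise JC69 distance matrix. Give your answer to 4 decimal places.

d(taxon1,taxon2) = 0.4141, d(taxon1,taxon3) = 0.4141, d(taxon2,taxon3) = 0.4141

taxon1–taxon2: 7/22 sites differ → p ≈ 0.318182, d = −0.75 ln(1 − 0.424243) = 0.414052 ≈ 0.4141.
taxon1–taxon3: 7/22 sites differ → p ≈ 0.318182, d = −0.75 ln(1 − 0.424243) = 0.414052 ≈ 0.4141.
taxon2–taxon3: 7/22 sites differ → p ≈ 0.318182, d = −0.75 ln(1 − 0.424243) = 0.414052 ≈ 0.4141.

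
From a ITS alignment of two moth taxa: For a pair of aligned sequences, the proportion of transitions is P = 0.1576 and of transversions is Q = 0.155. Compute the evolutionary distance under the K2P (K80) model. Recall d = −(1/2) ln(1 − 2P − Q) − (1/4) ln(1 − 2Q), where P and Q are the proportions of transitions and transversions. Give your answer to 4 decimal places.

0.4104

Under the Kimura two-parameter model, d = −½ ln(1 − 2P − Q) − ¼ ln(1 − 2Q).
1 − 2P − Q = 0.5298, giving −½ ln(0.5298) = 0.317628.
1 − 2Q = 0.69, giving −¼ ln(0.69) = 0.092766.
d = 0.317628 + 0.092766 = 0.410394.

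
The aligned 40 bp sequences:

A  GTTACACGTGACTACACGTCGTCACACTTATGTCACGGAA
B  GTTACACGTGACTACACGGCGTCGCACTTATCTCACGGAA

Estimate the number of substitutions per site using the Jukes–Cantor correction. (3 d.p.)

0.079

The sequences differ at 3 of 40 sites (19, 24, 32), so p = 3/40 = 0.075.
d = −(3/4) ln(1 − 4p/3) = −0.75 ln(1 − 0.1) = −0.75 ln(0.9)
  = −0.75 × (-0.105361) = 0.079021 substitutions/site.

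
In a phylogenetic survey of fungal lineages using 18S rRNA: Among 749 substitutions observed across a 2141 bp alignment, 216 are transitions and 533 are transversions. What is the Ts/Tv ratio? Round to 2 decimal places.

R = 216/533 = 0.405253… ≈ 0.41 (to 2 d.p.).

0.41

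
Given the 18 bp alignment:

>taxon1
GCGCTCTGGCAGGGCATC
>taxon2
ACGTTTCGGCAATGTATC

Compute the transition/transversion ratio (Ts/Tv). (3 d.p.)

Transitions are A↔G and C↔T; transversions are all other mismatches.
Transitions: 6. Transversions: 1.
R = 6/1 = 6.000.

6.000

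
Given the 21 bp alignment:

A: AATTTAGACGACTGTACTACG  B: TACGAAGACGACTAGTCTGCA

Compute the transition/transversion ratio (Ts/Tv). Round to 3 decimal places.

Transitions are A↔G and C↔T; transversions are all other mismatches.
Transitions: 4. Transversions: 5.
R = 4/5 = 0.800.

0.800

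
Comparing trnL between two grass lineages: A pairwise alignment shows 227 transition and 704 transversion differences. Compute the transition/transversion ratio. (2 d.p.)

R = 227/704 = 0.322443… ≈ 0.32 (to 2 d.p.).

0.32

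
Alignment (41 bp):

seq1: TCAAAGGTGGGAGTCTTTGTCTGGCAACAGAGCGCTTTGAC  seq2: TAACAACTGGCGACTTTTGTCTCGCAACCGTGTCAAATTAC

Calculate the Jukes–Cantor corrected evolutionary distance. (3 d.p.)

The sequences differ at 18 of 41 sites, so p = 18/41 ≈ 0.439024.
d = −(3/4) ln(1 − 4p/3) = −0.75 ln(1 − 0.585365) = −0.75 ln(0.414635)
  = −0.75 × (-0.880357) = 0.660268 substitutions/site.

0.660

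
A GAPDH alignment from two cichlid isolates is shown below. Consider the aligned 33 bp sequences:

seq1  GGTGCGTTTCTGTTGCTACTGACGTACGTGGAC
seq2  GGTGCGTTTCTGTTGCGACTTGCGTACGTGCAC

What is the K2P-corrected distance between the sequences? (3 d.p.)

0.132

Of 33 sites, 1 differences are transitions and 3 are transversions, so P = 1/33 ≈ 0.030303 and Q = 3/33 ≈ 0.090909.
Under the Kimura two-parameter model, d = −½ ln(1 − 2P − Q) − ¼ ln(1 − 2Q).
1 − 2P − Q = 0.848485, giving −½ ln(0.848485) = 0.082151.
1 − 2Q = 0.818182, giving −¼ ln(0.818182) = 0.050168.
d = 0.082151 + 0.050168 = 0.132319.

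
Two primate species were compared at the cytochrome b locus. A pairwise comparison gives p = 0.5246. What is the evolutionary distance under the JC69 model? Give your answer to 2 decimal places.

d = −(3/4) ln(1 − 4p/3) = −0.75 ln(1 − 0.699467) = −0.75 ln(0.300533)
  = −0.75 × (-1.202198) = 0.901649 substitutions/site.

0.90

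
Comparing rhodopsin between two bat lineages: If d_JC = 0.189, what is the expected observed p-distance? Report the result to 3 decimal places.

p = (3/4)(1 − e^(−4d/3)) = 0.75 × (1 − e^(-0.252)) = 0.75 × (1 − 0.777245) = 0.167066.

0.167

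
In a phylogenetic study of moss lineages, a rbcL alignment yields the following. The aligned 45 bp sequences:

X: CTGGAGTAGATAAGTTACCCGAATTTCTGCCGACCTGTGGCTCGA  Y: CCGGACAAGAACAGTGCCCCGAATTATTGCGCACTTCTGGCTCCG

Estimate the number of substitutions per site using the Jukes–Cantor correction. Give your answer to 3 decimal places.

0.441

The sequences differ at 15 of 45 sites, so p = 15/45 ≈ 0.333333.
d = −(3/4) ln(1 − 4p/3) = −0.75 ln(1 − 0.444444) = −0.75 ln(0.555556)
  = −0.75 × (-0.587786) = 0.440840 substitutions/site.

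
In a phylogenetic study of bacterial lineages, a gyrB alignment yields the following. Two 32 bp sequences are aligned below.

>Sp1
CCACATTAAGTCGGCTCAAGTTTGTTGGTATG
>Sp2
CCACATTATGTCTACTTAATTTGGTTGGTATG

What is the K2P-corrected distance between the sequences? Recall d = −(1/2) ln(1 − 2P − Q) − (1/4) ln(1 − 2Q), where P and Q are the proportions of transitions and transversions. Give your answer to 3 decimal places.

0.216

Of 32 sites, 2 differences are transitions and 4 are transversions, so P = 2/32 = 0.0625 and Q = 4/32 = 0.125.
Under the Kimura two-parameter model, d = −½ ln(1 − 2P − Q) − ¼ ln(1 − 2Q).
1 − 2P − Q = 0.75, giving −½ ln(0.75) = 0.143841.
1 − 2Q = 0.75, giving −¼ ln(0.75) = 0.071921.
d = 0.143841 + 0.071921 = 0.215762.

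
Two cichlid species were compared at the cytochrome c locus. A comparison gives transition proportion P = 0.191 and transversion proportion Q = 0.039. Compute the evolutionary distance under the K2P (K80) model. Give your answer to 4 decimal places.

0.2935

Under the Kimura two-parameter model, d = −½ ln(1 − 2P − Q) − ¼ ln(1 − 2Q).
1 − 2P − Q = 0.579, giving −½ ln(0.579) = 0.273226.
1 − 2Q = 0.922, giving −¼ ln(0.922) = 0.020303.
d = 0.273226 + 0.020303 = 0.293529.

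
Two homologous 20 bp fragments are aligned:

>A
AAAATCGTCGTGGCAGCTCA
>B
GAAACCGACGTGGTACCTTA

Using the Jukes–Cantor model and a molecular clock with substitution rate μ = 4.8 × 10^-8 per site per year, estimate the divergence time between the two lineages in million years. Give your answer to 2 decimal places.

3.99

The sequences differ at 6 of 20 sites (1, 5, 8, 14, 16, 19), so p = 6/20 = 0.3.
d = −(3/4) ln(1 − 4p/3) = −0.75 ln(1 − 0.4) = −0.75 ln(0.6)
  = −0.75 × (-0.510826) = 0.383120 substitutions/site.
Under a molecular clock d = 2μt, so t = d/(2μ) = 0.383120 / (2 × 4.8 × 10^-8) = 3.99 million years.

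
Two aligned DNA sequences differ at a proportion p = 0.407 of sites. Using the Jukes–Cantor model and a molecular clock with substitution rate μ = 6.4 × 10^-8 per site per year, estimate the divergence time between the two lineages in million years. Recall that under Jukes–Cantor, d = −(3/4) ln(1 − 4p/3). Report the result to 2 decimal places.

4.58

d = −(3/4) ln(1 − 4p/3) = −0.75 ln(1 − 0.542667) = −0.75 ln(0.457333)
  = −0.75 × (-0.782343) = 0.586757 substitutions/site.
Under a molecular clock d = 2μt, so t = d/(2μ) = 0.586757 / (2 × 6.4 × 10^-8) = 4.58 million years.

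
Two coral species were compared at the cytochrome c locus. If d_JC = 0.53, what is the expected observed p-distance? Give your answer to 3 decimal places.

p = (3/4)(1 − e^(−4d/3)) = 0.75 × (1 − e^(-0.706667)) = 0.75 × (1 − 0.493286) = 0.380036.

0.380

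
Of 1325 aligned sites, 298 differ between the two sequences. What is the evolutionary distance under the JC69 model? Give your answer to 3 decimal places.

p = 298/1325 ≈ 0.224906.
d = −(3/4) ln(1 − 4p/3) = −0.75 ln(1 − 0.299875) = −0.75 ln(0.700125)
  = −0.75 × (-0.356496) = 0.267372 substitutions/site.

0.267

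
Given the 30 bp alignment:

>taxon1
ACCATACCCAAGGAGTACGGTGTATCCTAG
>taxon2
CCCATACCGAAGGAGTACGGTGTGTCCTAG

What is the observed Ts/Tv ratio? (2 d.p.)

Transitions are A↔G and C↔T; transversions are all other mismatches.
Transitions: 1. Transversions: 2.
R = 1/2 = 0.50.

0.50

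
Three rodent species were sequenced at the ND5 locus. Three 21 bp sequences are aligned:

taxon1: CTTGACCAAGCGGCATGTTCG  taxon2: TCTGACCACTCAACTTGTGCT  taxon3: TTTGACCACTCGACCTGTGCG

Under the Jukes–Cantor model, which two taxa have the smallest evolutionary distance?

taxon1–taxon2: 9/21 differ, p = 0.429, d = 0.635.
taxon1–taxon3: 6/21 differ, p = 0.286, d = 0.360.
taxon2–taxon3: 4/21 differ, p = 0.190, d = 0.220.
The smallest distance is between taxon2 and taxon3.

taxon2 and taxon3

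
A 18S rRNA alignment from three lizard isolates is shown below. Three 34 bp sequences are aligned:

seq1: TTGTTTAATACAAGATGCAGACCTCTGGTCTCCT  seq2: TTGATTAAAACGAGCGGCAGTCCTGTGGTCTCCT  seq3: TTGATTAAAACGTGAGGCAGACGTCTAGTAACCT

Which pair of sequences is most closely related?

seq1–seq2: 7/34 differ, p = 0.206, d = 0.241.
seq1–seq3: 9/34 differ, p = 0.265, d = 0.326.
seq2–seq3: 8/34 differ, p = 0.235, d = 0.282.
The smallest distance is between seq1 and seq2.

seq1 and seq2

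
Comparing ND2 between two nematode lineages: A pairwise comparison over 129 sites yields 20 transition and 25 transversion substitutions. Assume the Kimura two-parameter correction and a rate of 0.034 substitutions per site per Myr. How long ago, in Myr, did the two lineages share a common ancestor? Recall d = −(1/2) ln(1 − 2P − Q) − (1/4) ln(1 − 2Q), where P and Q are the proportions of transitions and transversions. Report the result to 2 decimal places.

P = 20/129 ≈ 0.155039 and Q = 25/129 ≈ 0.193798.
Under the Kimura two-parameter model, d = −½ ln(1 − 2P − Q) − ¼ ln(1 − 2Q).
1 − 2P − Q = 0.496124, giving −½ ln(0.496124) = 0.350465.
1 − 2Q = 0.612404, giving −¼ ln(0.612404) = 0.122591.
d = 0.350465 + 0.122591 = 0.473056.
Under a molecular clock d = 2μt, so t = d/(2μ) = 0.473056 / (2 × 0.034) = 6.96 Myr.

6.96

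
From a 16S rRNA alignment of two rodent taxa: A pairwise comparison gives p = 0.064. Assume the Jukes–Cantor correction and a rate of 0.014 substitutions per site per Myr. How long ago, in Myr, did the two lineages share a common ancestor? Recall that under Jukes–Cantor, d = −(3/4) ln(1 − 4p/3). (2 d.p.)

d = −(3/4) ln(1 − 4p/3) = −0.75 ln(1 − 0.085333) = −0.75 ln(0.914667)
  = −0.75 × (-0.089195) = 0.066896 substitutions/site.
Under a molecular clock d = 2μt, so t = d/(2μ) = 0.066896 / (2 × 0.014) = 2.39 Myr.

2.39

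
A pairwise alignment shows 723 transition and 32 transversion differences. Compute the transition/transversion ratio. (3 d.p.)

R = 723/32 = 22.59375 ≈ 22.594 (to 3 d.p.).

22.594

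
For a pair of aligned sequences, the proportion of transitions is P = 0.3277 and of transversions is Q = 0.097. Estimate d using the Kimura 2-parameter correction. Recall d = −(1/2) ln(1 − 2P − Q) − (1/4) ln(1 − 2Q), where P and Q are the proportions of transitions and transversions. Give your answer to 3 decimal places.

Under the Kimura two-parameter model, d = −½ ln(1 − 2P − Q) − ¼ ln(1 − 2Q).
1 − 2P − Q = 0.2476, giving −½ ln(0.2476) = 0.697970.
1 − 2Q = 0.806, giving −¼ ln(0.806) = 0.053918.
d = 0.697970 + 0.053918 = 0.751888.

0.752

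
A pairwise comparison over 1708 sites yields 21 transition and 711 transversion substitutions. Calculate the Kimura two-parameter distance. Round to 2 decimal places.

P = 21/1708 ≈ 0.012295 and Q = 711/1708 ≈ 0.416276.
Under the Kimura two-parameter model, d = −½ ln(1 − 2P − Q) − ¼ ln(1 − 2Q).
1 − 2P − Q = 0.559134, giving −½ ln(0.559134) = 0.290683.
1 − 2Q = 0.167448, giving −¼ ln(0.167448) = 0.446771.
d = 0.290683 + 0.446771 = 0.737454.

0.74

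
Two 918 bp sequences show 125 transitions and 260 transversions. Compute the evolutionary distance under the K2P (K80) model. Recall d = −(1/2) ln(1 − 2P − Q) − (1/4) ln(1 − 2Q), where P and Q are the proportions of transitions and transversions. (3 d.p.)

0.614

P = 125/918 ≈ 0.136166 and Q = 260/918 ≈ 0.283224.
Under the Kimura two-parameter model, d = −½ ln(1 − 2P − Q) − ¼ ln(1 − 2Q).
1 − 2P − Q = 0.444444, giving −½ ln(0.444444) = 0.405466.
1 − 2Q = 0.433552, giving −¼ ln(0.433552) = 0.208936.
d = 0.405466 + 0.208936 = 0.614402.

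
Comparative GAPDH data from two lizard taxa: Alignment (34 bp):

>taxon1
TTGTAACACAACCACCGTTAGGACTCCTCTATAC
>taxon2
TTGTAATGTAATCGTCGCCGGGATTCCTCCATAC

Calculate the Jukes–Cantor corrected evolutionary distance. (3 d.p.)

The sequences differ at 11 of 34 sites, so p = 11/34 ≈ 0.323529.
d = −(3/4) ln(1 − 4p/3) = −0.75 ln(1 − 0.431372) = −0.75 ln(0.568628)
  = −0.75 × (-0.564529) = 0.423397 substitutions/site.

0.423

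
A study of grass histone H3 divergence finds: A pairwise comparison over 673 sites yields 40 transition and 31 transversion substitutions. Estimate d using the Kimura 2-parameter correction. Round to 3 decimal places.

P = 40/673 ≈ 0.059435 and Q = 31/673 ≈ 0.046062.
Under the Kimura two-parameter model, d = −½ ln(1 − 2P − Q) − ¼ ln(1 − 2Q).
1 − 2P − Q = 0.835068, giving −½ ln(0.835068) = 0.090121.
1 − 2Q = 0.907876, giving −¼ ln(0.907876) = 0.024162.
d = 0.090121 + 0.024162 = 0.114283.

0.114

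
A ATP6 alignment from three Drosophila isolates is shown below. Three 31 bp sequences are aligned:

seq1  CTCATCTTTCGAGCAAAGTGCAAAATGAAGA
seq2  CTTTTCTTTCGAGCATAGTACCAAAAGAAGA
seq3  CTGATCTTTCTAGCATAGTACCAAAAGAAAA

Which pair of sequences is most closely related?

seq2 and seq3

seq1–seq2: 6/31 differ, p = 0.194, d = 0.224.
seq1–seq3: 7/31 differ, p = 0.226, d = 0.269.
seq2–seq3: 4/31 differ, p = 0.129, d = 0.142.
The smallest distance is between seq2 and seq3.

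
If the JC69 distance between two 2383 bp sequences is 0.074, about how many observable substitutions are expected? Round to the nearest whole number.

168

Invert JC69: p = (3/4)(1 − e^(−4d/3)) = 0.75 × (1 − e^(-0.098667)) = 0.75 × (1 − 0.906044) = 0.070467.
Expected differing sites = pL ≈ 0.070467 × 2383 = 167.922861 ≈ 168.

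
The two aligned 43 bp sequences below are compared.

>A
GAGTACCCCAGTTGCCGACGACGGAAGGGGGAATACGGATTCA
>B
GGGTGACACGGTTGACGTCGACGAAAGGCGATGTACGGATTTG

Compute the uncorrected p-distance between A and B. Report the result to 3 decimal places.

The sequences differ at 14 of 43 positions.
p = 14/43 = 0.325581… ≈ 0.326 (to 3 d.p.).

0.326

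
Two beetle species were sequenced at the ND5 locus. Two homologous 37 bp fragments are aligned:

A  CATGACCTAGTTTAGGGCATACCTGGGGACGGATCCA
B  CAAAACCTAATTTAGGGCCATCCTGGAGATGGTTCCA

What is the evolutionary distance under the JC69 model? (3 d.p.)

The sequences differ at 9 of 37 sites (3, 4, 10, 19, 20, 21, 27, 30, 33), so p = 9/37 ≈ 0.243243.
d = −(3/4) ln(1 − 4p/3) = −0.75 ln(1 − 0.324324) = −0.75 ln(0.675676)
  = −0.75 × (-0.392042) = 0.294032 substitutions/site.

0.294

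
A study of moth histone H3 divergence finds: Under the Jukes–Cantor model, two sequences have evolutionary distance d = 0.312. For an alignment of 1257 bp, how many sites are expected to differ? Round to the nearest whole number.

321

Invert JC69: p = (3/4)(1 − e^(−4d/3)) = 0.75 × (1 − e^(-0.416)) = 0.75 × (1 − 0.659680) = 0.255240.
Expected differing sites = pL ≈ 0.255240 × 1257 = 320.83668 ≈ 321.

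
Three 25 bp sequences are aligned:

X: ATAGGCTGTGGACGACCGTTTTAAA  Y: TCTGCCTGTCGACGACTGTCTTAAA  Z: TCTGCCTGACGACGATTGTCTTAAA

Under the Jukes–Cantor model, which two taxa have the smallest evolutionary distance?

Y and Z

X–Y: 7/25 differ, p = 0.280, d = 0.351.
X–Z: 9/25 differ, p = 0.360, d = 0.490.
Y–Z: 2/25 differ, p = 0.080, d = 0.085.
The smallest distance is between Y and Z.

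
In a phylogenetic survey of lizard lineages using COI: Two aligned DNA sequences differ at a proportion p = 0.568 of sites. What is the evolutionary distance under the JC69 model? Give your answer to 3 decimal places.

d = −(3/4) ln(1 − 4p/3) = −0.75 ln(1 − 0.757333) = −0.75 ln(0.242667)
  = −0.75 × (-1.416065) = 1.062049 substitutions/site.

1.062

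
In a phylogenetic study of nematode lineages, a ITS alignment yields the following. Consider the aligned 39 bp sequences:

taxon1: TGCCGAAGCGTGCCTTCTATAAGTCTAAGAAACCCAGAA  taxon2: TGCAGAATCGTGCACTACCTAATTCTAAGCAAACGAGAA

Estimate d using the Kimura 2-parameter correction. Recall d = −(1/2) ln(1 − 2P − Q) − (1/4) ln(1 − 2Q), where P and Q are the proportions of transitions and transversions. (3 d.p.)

Of 39 sites, 2 differences are transitions and 9 are transversions, so P = 2/39 ≈ 0.051282 and Q = 9/39 ≈ 0.230769.
Under the Kimura two-parameter model, d = −½ ln(1 − 2P − Q) − ¼ ln(1 − 2Q).
1 − 2P − Q = 0.666667, giving −½ ln(0.666667) = 0.202732.
1 − 2Q = 0.538462, giving −¼ ln(0.538462) = 0.154760.
d = 0.202732 + 0.154760 = 0.357492.

0.357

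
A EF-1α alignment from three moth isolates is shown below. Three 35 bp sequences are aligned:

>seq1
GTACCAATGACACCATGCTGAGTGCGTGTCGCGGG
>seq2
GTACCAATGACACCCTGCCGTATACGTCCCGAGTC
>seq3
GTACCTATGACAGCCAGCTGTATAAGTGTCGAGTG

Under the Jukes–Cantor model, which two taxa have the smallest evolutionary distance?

seq1–seq2: 10/35 differ, p = 0.286, d = 0.360.
seq1–seq3: 10/35 differ, p = 0.286, d = 0.360.
seq2–seq3: 8/35 differ, p = 0.229, d = 0.273.
The smallest distance is between seq2 and seq3.

seq2 and seq3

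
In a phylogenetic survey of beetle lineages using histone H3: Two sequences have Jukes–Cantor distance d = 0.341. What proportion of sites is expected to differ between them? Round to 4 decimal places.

p = (3/4)(1 − e^(−4d/3)) = 0.75 × (1 − e^(-0.454667)) = 0.75 × (1 − 0.634659) = 0.274006.

0.2740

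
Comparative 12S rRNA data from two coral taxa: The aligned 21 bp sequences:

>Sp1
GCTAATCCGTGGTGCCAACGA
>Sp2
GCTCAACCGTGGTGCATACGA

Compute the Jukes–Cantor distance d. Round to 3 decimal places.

0.220

The sequences differ at 4 of 21 sites (4, 6, 16, 17), so p = 4/21 ≈ 0.190476.
d = −(3/4) ln(1 − 4p/3) = −0.75 ln(1 − 0.253968) = −0.75 ln(0.746032)
  = −0.75 × (-0.292987) = 0.219740 substitutions/site.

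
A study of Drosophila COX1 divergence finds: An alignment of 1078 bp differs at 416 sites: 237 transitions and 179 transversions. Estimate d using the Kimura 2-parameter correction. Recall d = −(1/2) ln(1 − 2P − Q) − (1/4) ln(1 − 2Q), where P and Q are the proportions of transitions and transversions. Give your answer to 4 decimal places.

P = 237/1078 ≈ 0.219852 and Q = 179/1078 ≈ 0.166048.
Under the Kimura two-parameter model, d = −½ ln(1 − 2P − Q) − ¼ ln(1 − 2Q).
1 − 2P − Q = 0.394248, giving −½ ln(0.394248) = 0.465388.
1 − 2Q = 0.667904, giving −¼ ln(0.667904) = 0.100903.
d = 0.465388 + 0.100903 = 0.566291.

0.5663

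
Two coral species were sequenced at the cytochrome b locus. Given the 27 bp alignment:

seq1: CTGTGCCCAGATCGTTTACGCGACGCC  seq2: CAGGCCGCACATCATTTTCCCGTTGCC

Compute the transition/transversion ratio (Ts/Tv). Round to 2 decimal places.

0.25

Transitions are A↔G and C↔T; transversions are all other mismatches.
Transitions: 2. Transversions: 8.
R = 2/8 = 0.25.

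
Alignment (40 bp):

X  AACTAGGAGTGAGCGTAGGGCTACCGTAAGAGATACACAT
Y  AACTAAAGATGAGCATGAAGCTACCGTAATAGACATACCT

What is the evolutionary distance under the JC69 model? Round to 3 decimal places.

0.383

The sequences differ at 12 of 40 sites, so p = 12/40 = 0.3.
d = −(3/4) ln(1 − 4p/3) = −0.75 ln(1 − 0.4) = −0.75 ln(0.6)
  = −0.75 × (-0.510826) = 0.383120 substitutions/site.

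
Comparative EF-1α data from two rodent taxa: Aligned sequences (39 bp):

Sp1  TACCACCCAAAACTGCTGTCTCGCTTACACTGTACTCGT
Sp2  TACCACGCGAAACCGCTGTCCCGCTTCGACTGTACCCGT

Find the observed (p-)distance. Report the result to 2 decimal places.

The sequences differ at 7 of 39 positions (sites 7, 9, 14, 21, 27, 28, 36).
p = 7/39 = 0.179487… ≈ 0.18 (to 2 d.p.).

0.18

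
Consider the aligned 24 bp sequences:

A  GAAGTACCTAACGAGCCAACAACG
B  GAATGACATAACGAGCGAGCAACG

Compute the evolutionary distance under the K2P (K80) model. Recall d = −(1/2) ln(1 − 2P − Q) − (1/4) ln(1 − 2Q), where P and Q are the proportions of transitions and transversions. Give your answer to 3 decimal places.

Of 24 sites, 1 differences are transitions and 4 are transversions, so P = 1/24 ≈ 0.041667 and Q = 4/24 ≈ 0.166667.
Under the Kimura two-parameter model, d = −½ ln(1 − 2P − Q) − ¼ ln(1 − 2Q).
1 − 2P − Q = 0.749999, giving −½ ln(0.749999) = 0.143842.
1 − 2Q = 0.666666, giving −¼ ln(0.666666) = 0.101367.
d = 0.143842 + 0.101367 = 0.245209.

0.245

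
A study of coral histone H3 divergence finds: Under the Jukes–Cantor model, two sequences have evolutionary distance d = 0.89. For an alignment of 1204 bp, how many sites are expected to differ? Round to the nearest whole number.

Invert JC69: p = (3/4)(1 − e^(−4d/3)) = 0.75 × (1 − e^(-1.186667)) = 0.75 × (1 − 0.305237) = 0.521072.
Expected differing sites = pL ≈ 0.521072 × 1204 = 627.370688 ≈ 627.

627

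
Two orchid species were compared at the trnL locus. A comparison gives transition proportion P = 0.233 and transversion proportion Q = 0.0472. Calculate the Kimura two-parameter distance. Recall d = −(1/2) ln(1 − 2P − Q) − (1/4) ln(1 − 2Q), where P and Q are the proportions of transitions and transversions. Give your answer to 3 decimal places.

Under the Kimura two-parameter model, d = −½ ln(1 − 2P − Q) − ¼ ln(1 − 2Q).
1 − 2P − Q = 0.4868, giving −½ ln(0.4868) = 0.359951.
1 − 2Q = 0.9056, giving −¼ ln(0.9056) = 0.024789.
d = 0.359951 + 0.024789 = 0.384740.

0.385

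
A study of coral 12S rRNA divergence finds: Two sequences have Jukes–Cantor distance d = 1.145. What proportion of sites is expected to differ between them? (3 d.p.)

0.587

p = (3/4)(1 − e^(−4d/3)) = 0.75 × (1 − e^(-1.526667)) = 0.75 × (1 − 0.217259) = 0.587056.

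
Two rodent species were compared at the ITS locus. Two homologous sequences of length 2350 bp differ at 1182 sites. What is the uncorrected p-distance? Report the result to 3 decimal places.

p = 1182/2350 = 0.502978… ≈ 0.503 (to 3 d.p.).

0.503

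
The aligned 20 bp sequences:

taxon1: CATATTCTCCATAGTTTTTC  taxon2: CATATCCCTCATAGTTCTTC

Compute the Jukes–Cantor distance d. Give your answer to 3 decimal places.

The sequences differ at 4 of 20 sites (6, 8, 9, 17), so p = 4/20 = 0.2.
d = −(3/4) ln(1 − 4p/3) = −0.75 ln(1 − 0.266667) = −0.75 ln(0.733333)
  = −0.75 × (-0.310155) = 0.232616 substitutions/site.

0.233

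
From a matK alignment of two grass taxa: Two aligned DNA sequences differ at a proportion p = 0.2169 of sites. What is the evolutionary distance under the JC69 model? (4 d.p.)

d = −(3/4) ln(1 − 4p/3) = −0.75 ln(1 − 0.2892) = −0.75 ln(0.7108)
  = −0.75 × (-0.341364) = 0.256023 substitutions/site.

0.2560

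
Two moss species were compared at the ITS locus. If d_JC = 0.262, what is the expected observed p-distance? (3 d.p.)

0.221

p = (3/4)(1 − e^(−4d/3)) = 0.75 × (1 − e^(-0.349333)) = 0.75 × (1 − 0.705158) = 0.221132.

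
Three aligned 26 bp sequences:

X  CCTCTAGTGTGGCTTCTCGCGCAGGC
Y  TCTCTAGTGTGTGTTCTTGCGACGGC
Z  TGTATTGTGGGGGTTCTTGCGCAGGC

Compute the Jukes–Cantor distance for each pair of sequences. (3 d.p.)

X–Y: 6/26 sites differ → p ≈ 0.230769, d = −0.75 ln(1 − 0.307692) = 0.275793 ≈ 0.276.
X–Z: 7/26 sites differ → p ≈ 0.269231, d = −0.75 ln(1 − 0.358975) = 0.333515 ≈ 0.334.
Y–Z: 7/26 sites differ → p ≈ 0.269231, d = −0.75 ln(1 − 0.358975) = 0.333515 ≈ 0.334.

d(X,Y) = 0.276, d(X,Z) = 0.334, d(Y,Z) = 0.334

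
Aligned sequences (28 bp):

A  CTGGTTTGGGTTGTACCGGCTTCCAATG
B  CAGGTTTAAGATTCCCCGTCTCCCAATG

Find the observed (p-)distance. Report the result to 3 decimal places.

The sequences differ at 9 of 28 positions (sites 2, 8, 9, 11, 13, 14, 15, 19, 22).
p = 9/28 = 0.321428… ≈ 0.321 (to 3 d.p.).

0.321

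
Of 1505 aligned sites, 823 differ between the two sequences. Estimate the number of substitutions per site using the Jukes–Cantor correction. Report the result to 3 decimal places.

0.980

p = 823/1505 ≈ 0.546844.
d = −(3/4) ln(1 − 4p/3) = −0.75 ln(1 − 0.729125) = −0.75 ln(0.270875)
  = −0.75 × (-1.306098) = 0.979574 substitutions/site.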